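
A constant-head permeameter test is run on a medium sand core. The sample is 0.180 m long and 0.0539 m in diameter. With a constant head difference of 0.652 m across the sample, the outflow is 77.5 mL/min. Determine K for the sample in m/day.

Cross-sectional area A = π·(d/2)² = π × (0.0539/2)² = 0.002282 m².
Convert discharge: 77.5 mL/min = 1.292e-06 m³/s.
Darcy's law rearranged: K = Q·L / (A·Δh) = 1.292e-06 × 0.180 / (0.002282 × 0.652) = 0.0001563 m/s = 13.50 m/day.

13.5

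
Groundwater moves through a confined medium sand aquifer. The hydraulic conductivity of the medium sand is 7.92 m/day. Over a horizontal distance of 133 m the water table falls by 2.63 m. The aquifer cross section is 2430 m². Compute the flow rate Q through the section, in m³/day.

381

Hydraulic gradient i = Δh / L = 2.63 / 133 = 0.01977.
Darcy's law: Q = K · A · i = 7.920 × 2430 × 0.01977 = 380.6 m³/day.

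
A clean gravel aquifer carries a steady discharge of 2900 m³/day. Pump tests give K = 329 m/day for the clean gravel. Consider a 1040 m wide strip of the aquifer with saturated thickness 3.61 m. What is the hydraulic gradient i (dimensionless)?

Cross-sectional area A = 1040 × 3.61 = 3754 m².
From Q = K·A·i, i = Q / (K·A) = 2900 / (329.0 × 3754) = 0.002348.

0.00235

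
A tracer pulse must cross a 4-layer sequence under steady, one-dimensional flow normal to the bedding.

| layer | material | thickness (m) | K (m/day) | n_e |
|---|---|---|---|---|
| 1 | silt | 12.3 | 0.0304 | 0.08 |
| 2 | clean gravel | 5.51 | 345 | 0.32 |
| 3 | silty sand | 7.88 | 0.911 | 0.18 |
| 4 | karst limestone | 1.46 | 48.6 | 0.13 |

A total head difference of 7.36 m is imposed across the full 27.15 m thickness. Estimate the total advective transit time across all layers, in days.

With flow normal to the layers, continuity requires the same specific discharge q through every layer.
Σ(b_i/K_i) = 12.3/0.0304 + 5.51/345 + 7.88/0.911 + 1.46/48.6 = 413.3 d.
q = Δh / Σ(b_i/K_i) = 7.36 / 413.3 = 0.01781 m/day.
In each layer the seepage velocity is v_i = q/n_i, so the layer transit time is t_i = b_i·n_i / q:
  layer 1 (silt): t_1 = 12.3 × 0.08 / 0.01781 = 55.26 d
  layer 2 (clean gravel): t_2 = 5.51 × 0.32 / 0.01781 = 99.01 d
  layer 3 (silty sand): t_3 = 7.88 × 0.18 / 0.01781 = 79.65 d
  layer 4 (karst limestone): t_4 = 1.46 × 0.13 / 0.01781 = 10.66 d
Total t = Σ t_i = 244.6 days.

245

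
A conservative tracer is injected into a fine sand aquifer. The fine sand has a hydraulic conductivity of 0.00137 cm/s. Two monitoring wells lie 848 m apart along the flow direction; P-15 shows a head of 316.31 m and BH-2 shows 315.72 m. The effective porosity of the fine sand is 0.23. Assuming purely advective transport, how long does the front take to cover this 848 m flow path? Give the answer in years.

648

Convert K: 0.00137 cm/s × 864 = 1.184 m/day.
Hydraulic gradient i = (316.31 − 315.72) / 848 = 0.59 / 848 = 0.0006958.
Darcy flux q = K · i = 1.184 × 0.0006958 = 0.0008236 m/day.
Seepage velocity v = q / n_e = 0.0008236 / 0.23 = 0.003581 m/day.
Travel time t = L / v = 848 / 0.003581 = 2.368e+05 days = 648.4 years.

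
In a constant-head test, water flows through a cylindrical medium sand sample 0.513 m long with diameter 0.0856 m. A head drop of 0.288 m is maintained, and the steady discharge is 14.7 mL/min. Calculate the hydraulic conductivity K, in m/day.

6.55

Cross-sectional area A = π·(d/2)² = π × (0.0856/2)² = 0.005755 m².
Convert discharge: 14.7 mL/min = 2.450e-07 m³/s.
Darcy's law rearranged: K = Q·L / (A·Δh) = 2.450e-07 × 0.513 / (0.005755 × 0.288) = 7.583e-05 m/s = 6.552 m/day.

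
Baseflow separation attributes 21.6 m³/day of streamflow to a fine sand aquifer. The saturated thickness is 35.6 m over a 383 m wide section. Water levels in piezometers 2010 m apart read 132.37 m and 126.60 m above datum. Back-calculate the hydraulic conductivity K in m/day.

Cross-sectional area A = 383 × 35.6 = 13635 m².
Hydraulic gradient i = (132.37 − 126.60) / 2010 = 5.77 / 2010 = 0.002871.
From Q = K·A·i, K = Q / (A·i) = 21.6 / (13635 × 0.002871) = 0.5519 m/day.

0.552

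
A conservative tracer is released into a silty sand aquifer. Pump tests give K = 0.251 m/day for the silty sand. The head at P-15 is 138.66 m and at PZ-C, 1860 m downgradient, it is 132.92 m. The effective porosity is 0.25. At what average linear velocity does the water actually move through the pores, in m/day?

0.00310

Hydraulic gradient i = (138.66 − 132.92) / 1860 = 5.74 / 1860 = 0.003086.
Darcy flux q = K · i = 0.2510 × 0.003086 = 0.0007746 m/day.
Seepage velocity v = q / n_e = 0.0007746 / 0.25 = 0.003098 m/day.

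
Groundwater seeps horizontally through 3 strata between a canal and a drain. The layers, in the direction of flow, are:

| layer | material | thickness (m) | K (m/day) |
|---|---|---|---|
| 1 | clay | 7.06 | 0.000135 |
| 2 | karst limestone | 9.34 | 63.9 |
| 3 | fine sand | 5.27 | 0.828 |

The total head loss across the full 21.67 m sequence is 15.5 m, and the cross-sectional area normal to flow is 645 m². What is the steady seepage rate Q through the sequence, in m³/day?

0.191

Flow is perpendicular to layering, so the layers act in series and the equivalent K is the thickness-weighted harmonic mean.
Total thickness L = 7.06 + 9.34 + 5.27 = 21.67 m.
Σ(b_i/K_i) = 7.06/0.000135 + 9.34/63.9 + 5.27/0.828 = 52303 d.
K_eq = L / Σ(b_i/K_i) = 21.67 / 52303 = 0.0004143 m/day.
Q = K_eq · A · (Δh/L) = 0.0004143 × 645 × (15.5/21.67) = 0.1911 m³/day.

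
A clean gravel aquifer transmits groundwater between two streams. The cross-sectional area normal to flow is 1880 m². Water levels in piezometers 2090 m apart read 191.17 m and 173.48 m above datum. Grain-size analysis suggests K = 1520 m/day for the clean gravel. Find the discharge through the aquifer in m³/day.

Hydraulic gradient i = (191.17 − 173.48) / 2090 = 17.69 / 2090 = 0.008464.
Darcy's law: Q = K · A · i = 1520 × 1880 × 0.008464 = 24187 m³/day.

24200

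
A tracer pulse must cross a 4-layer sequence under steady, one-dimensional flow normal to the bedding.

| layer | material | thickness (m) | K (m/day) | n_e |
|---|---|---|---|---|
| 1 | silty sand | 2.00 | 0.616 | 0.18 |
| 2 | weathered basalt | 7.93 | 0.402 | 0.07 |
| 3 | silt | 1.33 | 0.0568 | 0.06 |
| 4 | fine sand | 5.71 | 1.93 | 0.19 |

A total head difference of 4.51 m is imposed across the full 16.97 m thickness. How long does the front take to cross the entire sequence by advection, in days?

With flow normal to the layers, continuity requires the same specific discharge q through every layer.
Σ(b_i/K_i) = 2.00/0.616 + 7.93/0.402 + 1.33/0.0568 + 5.71/1.93 = 49.35 d.
q = Δh / Σ(b_i/K_i) = 4.51 / 49.35 = 0.09139 m/day.
In each layer the seepage velocity is v_i = q/n_i, so the layer transit time is t_i = b_i·n_i / q:
  layer 1 (silty sand): t_1 = 2.00 × 0.18 / 0.09139 = 3.939 d
  layer 2 (weathered basalt): t_2 = 7.93 × 0.07 / 0.09139 = 6.074 d
  layer 3 (silt): t_3 = 1.33 × 0.06 / 0.09139 = 0.8731 d
  layer 4 (fine sand): t_4 = 5.71 × 0.19 / 0.09139 = 11.87 d
Total t = Σ t_i = 22.76 days.

22.8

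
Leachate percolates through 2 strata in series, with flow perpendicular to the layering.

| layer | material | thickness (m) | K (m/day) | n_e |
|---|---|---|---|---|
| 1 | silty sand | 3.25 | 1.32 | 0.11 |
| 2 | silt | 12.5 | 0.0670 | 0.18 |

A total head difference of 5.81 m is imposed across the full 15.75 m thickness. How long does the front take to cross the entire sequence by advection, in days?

84.8

With flow normal to the layers, continuity requires the same specific discharge q through every layer.
Σ(b_i/K_i) = 3.25/1.32 + 12.5/0.0670 = 189.0 d.
q = Δh / Σ(b_i/K_i) = 5.81 / 189.0 = 0.03074 m/day.
In each layer the seepage velocity is v_i = q/n_i, so the layer transit time is t_i = b_i·n_i / q:
  layer 1 (silty sand): t_1 = 3.25 × 0.11 / 0.03074 = 11.63 d
  layer 2 (silt): t_2 = 12.5 × 0.18 / 0.03074 = 73.20 d
Total t = Σ t_i = 84.84 days.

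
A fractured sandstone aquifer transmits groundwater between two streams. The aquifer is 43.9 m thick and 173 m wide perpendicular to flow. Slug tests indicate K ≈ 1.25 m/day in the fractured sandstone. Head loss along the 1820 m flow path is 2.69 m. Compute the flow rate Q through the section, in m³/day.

14.0

Cross-sectional area A = 173 × 43.9 = 7595 m².
Hydraulic gradient i = Δh / L = 2.69 / 1820 = 0.001478.
Darcy's law: Q = K · A · i = 1.250 × 7595 × 0.001478 = 14.03 m³/day.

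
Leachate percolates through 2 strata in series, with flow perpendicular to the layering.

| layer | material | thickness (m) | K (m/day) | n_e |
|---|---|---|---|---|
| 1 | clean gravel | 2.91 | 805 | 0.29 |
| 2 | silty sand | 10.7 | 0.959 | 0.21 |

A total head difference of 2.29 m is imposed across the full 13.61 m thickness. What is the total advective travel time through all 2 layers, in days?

With flow normal to the layers, continuity requires the same specific discharge q through every layer.
Σ(b_i/K_i) = 2.91/805 + 10.7/0.959 = 11.16 d.
q = Δh / Σ(b_i/K_i) = 2.29 / 11.16 = 0.2052 m/day.
In each layer the seepage velocity is v_i = q/n_i, so the layer transit time is t_i = b_i·n_i / q:
  layer 1 (clean gravel): t_1 = 2.91 × 0.29 / 0.2052 = 4.113 d
  layer 2 (silty sand): t_2 = 10.7 × 0.21 / 0.2052 = 10.95 d
Total t = Σ t_i = 15.06 days.

15.1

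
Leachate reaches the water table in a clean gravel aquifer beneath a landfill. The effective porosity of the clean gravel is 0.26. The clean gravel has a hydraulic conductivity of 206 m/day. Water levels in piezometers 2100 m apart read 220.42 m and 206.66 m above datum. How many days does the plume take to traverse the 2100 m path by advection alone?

405

Hydraulic gradient i = (220.42 − 206.66) / 2100 = 13.76 / 2100 = 0.006552.
Darcy flux q = K · i = 206.0 × 0.006552 = 1.350 m/day.
Seepage velocity v = q / n_e = 1.350 / 0.26 = 5.192 m/day.
Travel time t = L / v = 2100 / 5.192 = 404.5 days.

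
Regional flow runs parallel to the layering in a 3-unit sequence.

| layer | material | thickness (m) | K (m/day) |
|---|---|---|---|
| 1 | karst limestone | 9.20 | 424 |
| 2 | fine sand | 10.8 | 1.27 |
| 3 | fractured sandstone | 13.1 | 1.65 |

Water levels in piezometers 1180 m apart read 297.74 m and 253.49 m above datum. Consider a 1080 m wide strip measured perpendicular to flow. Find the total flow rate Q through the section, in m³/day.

Flow is parallel to layering, so each bed carries its own Darcy discharge and the transmissivities add.
Σ(K_i·b_i) = 424×9.20 + 1.27×10.8 + 1.65×13.1 = 3936 m²/day.
Hydraulic gradient i = (297.74 − 253.49) / 1180 = 44.25 / 1180 = 0.03750.
Q = Σ(K_i·b_i) · W · i = 3936 × 1080 × 0.03750 = 1.594e+05 m³/day.

159000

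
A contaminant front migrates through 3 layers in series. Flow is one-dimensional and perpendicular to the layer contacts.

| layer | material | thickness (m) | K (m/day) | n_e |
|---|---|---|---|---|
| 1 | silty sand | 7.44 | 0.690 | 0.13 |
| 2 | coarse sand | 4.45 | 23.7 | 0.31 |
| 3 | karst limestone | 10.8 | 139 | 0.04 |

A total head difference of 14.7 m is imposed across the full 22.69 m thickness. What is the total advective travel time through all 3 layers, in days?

2.09

With flow normal to the layers, continuity requires the same specific discharge q through every layer.
Σ(b_i/K_i) = 7.44/0.690 + 4.45/23.7 + 10.8/139 = 11.05 d.
q = Δh / Σ(b_i/K_i) = 14.7 / 11.05 = 1.331 m/day.
In each layer the seepage velocity is v_i = q/n_i, so the layer transit time is t_i = b_i·n_i / q:
  layer 1 (silty sand): t_1 = 7.44 × 0.13 / 1.331 = 0.7269 d
  layer 2 (coarse sand): t_2 = 4.45 × 0.31 / 1.331 = 1.037 d
  layer 3 (karst limestone): t_3 = 10.8 × 0.04 / 1.331 = 0.3247 d
Total t = Σ t_i = 2.088 days.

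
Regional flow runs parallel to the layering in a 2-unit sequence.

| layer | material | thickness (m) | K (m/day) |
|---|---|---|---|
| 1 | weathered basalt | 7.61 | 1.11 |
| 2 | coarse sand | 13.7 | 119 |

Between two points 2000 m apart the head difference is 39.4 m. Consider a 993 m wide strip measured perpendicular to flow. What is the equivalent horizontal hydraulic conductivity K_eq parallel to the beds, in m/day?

Flow is parallel to layering, so each bed carries its own Darcy discharge and the transmissivities add.
Σ(K_i·b_i) = 1.11×7.61 + 119×13.7 = 1639 m²/day.
Total thickness b = 21.31 m, so K_eq = Σ(K_i·b_i)/b = 76.90 m/day.

76.9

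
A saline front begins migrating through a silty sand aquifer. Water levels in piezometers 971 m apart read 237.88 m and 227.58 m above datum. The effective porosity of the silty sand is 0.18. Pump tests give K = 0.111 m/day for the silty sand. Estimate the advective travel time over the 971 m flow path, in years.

406

Hydraulic gradient i = (237.88 − 227.58) / 971 = 10.3 / 971 = 0.01061.
Darcy flux q = K · i = 0.1110 × 0.01061 = 0.001177 m/day.
Seepage velocity v = q / n_e = 0.001177 / 0.18 = 0.006541 m/day.
Travel time t = L / v = 971 / 0.006541 = 1.484e+05 days = 406.4 years.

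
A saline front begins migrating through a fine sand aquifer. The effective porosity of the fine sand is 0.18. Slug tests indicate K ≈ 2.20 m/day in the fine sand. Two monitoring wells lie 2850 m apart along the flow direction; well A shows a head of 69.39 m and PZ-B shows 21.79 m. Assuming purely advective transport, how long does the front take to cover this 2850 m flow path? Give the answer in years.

38.2

Hydraulic gradient i = (69.39 − 21.79) / 2850 = 47.6 / 2850 = 0.01670.
Darcy flux q = K · i = 2.200 × 0.01670 = 0.03674 m/day.
Seepage velocity v = q / n_e = 0.03674 / 0.18 = 0.2041 m/day.
Travel time t = L / v = 2850 / 0.2041 = 13962 days = 38.22 years.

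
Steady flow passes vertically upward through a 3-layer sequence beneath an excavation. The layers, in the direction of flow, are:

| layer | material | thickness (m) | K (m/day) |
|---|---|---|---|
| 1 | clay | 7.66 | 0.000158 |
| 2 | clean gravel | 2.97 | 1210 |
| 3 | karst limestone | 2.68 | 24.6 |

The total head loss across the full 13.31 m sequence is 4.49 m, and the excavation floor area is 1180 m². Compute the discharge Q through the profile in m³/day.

0.109

Flow is perpendicular to layering, so the layers act in series and the equivalent K is the thickness-weighted harmonic mean.
Total thickness L = 7.66 + 2.97 + 2.68 = 13.31 m.
Σ(b_i/K_i) = 7.66/0.000158 + 2.97/1210 + 2.68/24.6 = 48481 d.
K_eq = L / Σ(b_i/K_i) = 13.31 / 48481 = 0.0002745 m/day.
Q = K_eq · A · (Δh/L) = 0.0002745 × 1180 × (4.49/13.31) = 0.1093 m³/day.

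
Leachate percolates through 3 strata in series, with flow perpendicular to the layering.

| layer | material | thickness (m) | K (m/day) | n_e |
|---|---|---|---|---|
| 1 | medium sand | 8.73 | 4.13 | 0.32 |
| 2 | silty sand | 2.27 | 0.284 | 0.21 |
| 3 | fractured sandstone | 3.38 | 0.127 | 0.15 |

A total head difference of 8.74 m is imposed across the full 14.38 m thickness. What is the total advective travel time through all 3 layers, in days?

With flow normal to the layers, continuity requires the same specific discharge q through every layer.
Σ(b_i/K_i) = 8.73/4.13 + 2.27/0.284 + 3.38/0.127 = 36.72 d.
q = Δh / Σ(b_i/K_i) = 8.74 / 36.72 = 0.2380 m/day.
In each layer the seepage velocity is v_i = q/n_i, so the layer transit time is t_i = b_i·n_i / q:
  layer 1 (medium sand): t_1 = 8.73 × 0.32 / 0.2380 = 11.74 d
  layer 2 (silty sand): t_2 = 2.27 × 0.21 / 0.2380 = 2.003 d
  layer 3 (fractured sandstone): t_3 = 3.38 × 0.15 / 0.2380 = 2.130 d
Total t = Σ t_i = 15.87 days.

15.9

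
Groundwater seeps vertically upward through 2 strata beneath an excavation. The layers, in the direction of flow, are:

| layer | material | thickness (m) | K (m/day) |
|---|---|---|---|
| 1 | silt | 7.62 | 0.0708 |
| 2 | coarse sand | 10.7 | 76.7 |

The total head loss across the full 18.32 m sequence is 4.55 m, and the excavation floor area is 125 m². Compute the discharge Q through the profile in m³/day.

5.28

Flow is perpendicular to layering, so the layers act in series and the equivalent K is the thickness-weighted harmonic mean.
Total thickness L = 7.62 + 10.7 = 18.32 m.
Σ(b_i/K_i) = 7.62/0.0708 + 10.7/76.7 = 107.8 d.
K_eq = L / Σ(b_i/K_i) = 18.32 / 107.8 = 0.1700 m/day.
Q = K_eq · A · (Δh/L) = 0.1700 × 125 × (4.55/18.32) = 5.278 m³/day.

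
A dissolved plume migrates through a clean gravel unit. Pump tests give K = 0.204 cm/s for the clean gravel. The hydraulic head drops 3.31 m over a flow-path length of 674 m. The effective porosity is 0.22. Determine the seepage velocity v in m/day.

Convert K: 0.204 cm/s × 864 = 176.3 m/day.
Hydraulic gradient i = Δh / L = 3.31 / 674 = 0.004911.
Darcy flux q = K · i = 176.3 × 0.004911 = 0.8656 m/day.
Seepage velocity v = q / n_e = 0.8656 / 0.22 = 3.934 m/day.

3.93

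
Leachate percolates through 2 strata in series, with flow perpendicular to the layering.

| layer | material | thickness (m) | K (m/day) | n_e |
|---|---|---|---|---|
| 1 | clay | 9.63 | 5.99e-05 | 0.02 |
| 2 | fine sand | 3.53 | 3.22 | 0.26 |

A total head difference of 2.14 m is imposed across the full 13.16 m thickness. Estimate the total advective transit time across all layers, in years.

With flow normal to the layers, continuity requires the same specific discharge q through every layer.
Σ(b_i/K_i) = 9.63/5.99e-05 + 3.53/3.22 = 1.608e+05 d.
q = Δh / Σ(b_i/K_i) = 2.14 / 1.608e+05 = 1.331e-05 m/day.
In each layer the seepage velocity is v_i = q/n_i, so the layer transit time is t_i = b_i·n_i / q:
  layer 1 (clay): t_1 = 9.63 × 0.02 / 1.331e-05 = 14469 d
  layer 2 (fine sand): t_2 = 3.53 × 0.26 / 1.331e-05 = 68950 d
Total t = Σ t_i = 83420 days = 228.4 years.

228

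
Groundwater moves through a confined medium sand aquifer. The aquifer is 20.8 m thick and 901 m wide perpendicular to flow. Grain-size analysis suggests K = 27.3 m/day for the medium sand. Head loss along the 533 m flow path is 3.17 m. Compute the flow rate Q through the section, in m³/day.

Cross-sectional area A = 901 × 20.8 = 18741 m².
Hydraulic gradient i = Δh / L = 3.17 / 533 = 0.005947.
Darcy's law: Q = K · A · i = 27.30 × 18741 × 0.005947 = 3043 m³/day.

3040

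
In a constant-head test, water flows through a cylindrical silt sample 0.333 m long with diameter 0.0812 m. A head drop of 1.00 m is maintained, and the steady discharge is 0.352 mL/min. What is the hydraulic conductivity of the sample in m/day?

Cross-sectional area A = π·(d/2)² = π × (0.0812/2)² = 0.005178 m².
Convert discharge: 0.352 mL/min = 5.867e-09 m³/s.
Darcy's law rearranged: K = Q·L / (A·Δh) = 5.867e-09 × 0.333 / (0.005178 × 1.00) = 3.773e-07 m/s = 0.03259 m/day.

0.0326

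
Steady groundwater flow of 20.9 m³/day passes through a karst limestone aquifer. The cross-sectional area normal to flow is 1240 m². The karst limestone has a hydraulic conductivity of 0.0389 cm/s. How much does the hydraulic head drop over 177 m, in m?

0.0888

Convert K: 0.0389 cm/s × 864 = 33.61 m/day.
From Q = K·A·i, i = Q / (K·A) = 20.9 / (33.61 × 1240) = 0.0005015.
Head loss Δh = i · L = 0.0005015 × 177 = 0.08876 m.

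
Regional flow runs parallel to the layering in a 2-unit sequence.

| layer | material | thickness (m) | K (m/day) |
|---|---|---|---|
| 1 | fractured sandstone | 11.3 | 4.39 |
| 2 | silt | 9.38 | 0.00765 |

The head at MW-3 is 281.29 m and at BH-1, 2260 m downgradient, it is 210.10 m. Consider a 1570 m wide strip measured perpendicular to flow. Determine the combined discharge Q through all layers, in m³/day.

2460

Flow is parallel to layering, so each bed carries its own Darcy discharge and the transmissivities add.
Σ(K_i·b_i) = 4.39×11.3 + 0.00765×9.38 = 49.68 m²/day.
Hydraulic gradient i = (281.29 − 210.10) / 2260 = 71.19 / 2260 = 0.03150.
Q = Σ(K_i·b_i) · W · i = 49.68 × 1570 × 0.03150 = 2457 m³/day.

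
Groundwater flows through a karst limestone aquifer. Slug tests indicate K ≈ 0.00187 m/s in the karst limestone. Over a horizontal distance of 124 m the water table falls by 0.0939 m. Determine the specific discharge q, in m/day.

0.122

Convert K: 0.00187 m/s × 86400 = 161.6 m/day.
Hydraulic gradient i = Δh / L = 0.0939 / 124 = 0.0007573.
Specific discharge q = K · i = 161.6 × 0.0007573 = 0.1223 m/day.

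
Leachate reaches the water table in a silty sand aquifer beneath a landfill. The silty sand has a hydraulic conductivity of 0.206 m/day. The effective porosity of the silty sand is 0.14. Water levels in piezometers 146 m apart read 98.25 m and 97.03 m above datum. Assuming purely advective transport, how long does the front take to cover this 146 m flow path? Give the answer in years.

32.5

Hydraulic gradient i = (98.25 − 97.03) / 146 = 1.22 / 146 = 0.008356.
Darcy flux q = K · i = 0.2060 × 0.008356 = 0.001721 m/day.
Seepage velocity v = q / n_e = 0.001721 / 0.14 = 0.01230 m/day.
Travel time t = L / v = 146 / 0.01230 = 11874 days = 32.51 years.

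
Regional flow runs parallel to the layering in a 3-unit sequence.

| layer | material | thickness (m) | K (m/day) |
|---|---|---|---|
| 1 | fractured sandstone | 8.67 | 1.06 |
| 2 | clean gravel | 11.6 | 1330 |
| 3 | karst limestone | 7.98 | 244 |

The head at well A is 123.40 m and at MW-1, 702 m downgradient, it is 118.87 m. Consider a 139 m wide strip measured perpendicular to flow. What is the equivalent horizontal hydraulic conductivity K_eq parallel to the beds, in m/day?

615

Flow is parallel to layering, so each bed carries its own Darcy discharge and the transmissivities add.
Σ(K_i·b_i) = 1.06×8.67 + 1330×11.6 + 244×7.98 = 17384 m²/day.
Total thickness b = 28.25 m, so K_eq = Σ(K_i·b_i)/b = 615.4 m/day.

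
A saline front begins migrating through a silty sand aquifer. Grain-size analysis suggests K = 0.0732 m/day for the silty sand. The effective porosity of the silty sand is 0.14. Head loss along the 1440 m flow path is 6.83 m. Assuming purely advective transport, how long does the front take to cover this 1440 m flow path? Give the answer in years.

1590

Hydraulic gradient i = Δh / L = 6.83 / 1440 = 0.004743.
Darcy flux q = K · i = 0.07320 × 0.004743 = 0.0003472 m/day.
Seepage velocity v = q / n_e = 0.0003472 / 0.14 = 0.002480 m/day.
Travel time t = L / v = 1440 / 0.002480 = 5.807e+05 days = 1590 years.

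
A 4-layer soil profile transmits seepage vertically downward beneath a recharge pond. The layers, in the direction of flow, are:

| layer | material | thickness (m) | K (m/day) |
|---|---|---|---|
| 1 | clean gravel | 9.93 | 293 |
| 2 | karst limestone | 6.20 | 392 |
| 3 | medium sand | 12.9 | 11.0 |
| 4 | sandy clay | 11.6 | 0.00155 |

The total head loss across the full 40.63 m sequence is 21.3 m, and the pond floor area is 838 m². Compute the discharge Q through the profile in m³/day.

Flow is perpendicular to layering, so the layers act in series and the equivalent K is the thickness-weighted harmonic mean.
Total thickness L = 9.93 + 6.20 + 12.9 + 11.6 = 40.63 m.
Σ(b_i/K_i) = 9.93/293 + 6.20/392 + 12.9/11.0 + 11.6/0.00155 = 7485 d.
K_eq = L / Σ(b_i/K_i) = 40.63 / 7485 = 0.005428 m/day.
Q = K_eq · A · (Δh/L) = 0.005428 × 838 × (21.3/40.63) = 2.385 m³/day.

2.38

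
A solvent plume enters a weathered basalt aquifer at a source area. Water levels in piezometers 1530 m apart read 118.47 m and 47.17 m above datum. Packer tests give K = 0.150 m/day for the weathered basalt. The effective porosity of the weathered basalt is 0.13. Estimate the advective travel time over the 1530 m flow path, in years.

77.9

Hydraulic gradient i = (118.47 − 47.17) / 1530 = 71.3 / 1530 = 0.04660.
Darcy flux q = K · i = 0.1500 × 0.04660 = 0.006990 m/day.
Seepage velocity v = q / n_e = 0.006990 / 0.13 = 0.05377 m/day.
Travel time t = L / v = 1530 / 0.05377 = 28454 days = 77.90 years.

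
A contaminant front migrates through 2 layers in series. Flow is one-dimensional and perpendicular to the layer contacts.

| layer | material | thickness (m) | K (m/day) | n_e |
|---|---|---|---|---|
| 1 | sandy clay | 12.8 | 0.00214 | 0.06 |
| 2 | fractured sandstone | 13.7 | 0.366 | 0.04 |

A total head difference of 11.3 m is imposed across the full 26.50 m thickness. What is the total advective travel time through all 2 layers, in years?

With flow normal to the layers, continuity requires the same specific discharge q through every layer.
Σ(b_i/K_i) = 12.8/0.00214 + 13.7/0.366 = 6019 d.
q = Δh / Σ(b_i/K_i) = 11.3 / 6019 = 0.001877 m/day.
In each layer the seepage velocity is v_i = q/n_i, so the layer transit time is t_i = b_i·n_i / q:
  layer 1 (sandy clay): t_1 = 12.8 × 0.06 / 0.001877 = 409.1 d
  layer 2 (fractured sandstone): t_2 = 13.7 × 0.04 / 0.001877 = 291.9 d
Total t = Σ t_i = 700.9 days = 1.919 years.

1.92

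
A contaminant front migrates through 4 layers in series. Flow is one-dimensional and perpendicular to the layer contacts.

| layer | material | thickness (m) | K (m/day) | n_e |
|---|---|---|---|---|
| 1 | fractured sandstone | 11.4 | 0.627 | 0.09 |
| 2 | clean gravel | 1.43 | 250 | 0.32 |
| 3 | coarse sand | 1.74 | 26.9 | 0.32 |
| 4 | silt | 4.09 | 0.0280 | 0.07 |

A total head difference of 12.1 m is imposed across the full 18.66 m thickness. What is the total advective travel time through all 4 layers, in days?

31.6

With flow normal to the layers, continuity requires the same specific discharge q through every layer.
Σ(b_i/K_i) = 11.4/0.627 + 1.43/250 + 1.74/26.9 + 4.09/0.0280 = 164.3 d.
q = Δh / Σ(b_i/K_i) = 12.1 / 164.3 = 0.07364 m/day.
In each layer the seepage velocity is v_i = q/n_i, so the layer transit time is t_i = b_i·n_i / q:
  layer 1 (fractured sandstone): t_1 = 11.4 × 0.09 / 0.07364 = 13.93 d
  layer 2 (clean gravel): t_2 = 1.43 × 0.32 / 0.07364 = 6.214 d
  layer 3 (coarse sand): t_3 = 1.74 × 0.32 / 0.07364 = 7.562 d
  layer 4 (silt): t_4 = 4.09 × 0.07 / 0.07364 = 3.888 d
Total t = Σ t_i = 31.60 days.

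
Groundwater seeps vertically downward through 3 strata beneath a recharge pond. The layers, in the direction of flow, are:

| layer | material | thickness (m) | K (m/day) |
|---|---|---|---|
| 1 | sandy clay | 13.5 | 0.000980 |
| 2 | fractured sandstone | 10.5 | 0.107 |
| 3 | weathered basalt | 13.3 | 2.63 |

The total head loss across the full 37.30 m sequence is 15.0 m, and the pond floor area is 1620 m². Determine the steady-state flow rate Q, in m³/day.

1.75

Flow is perpendicular to layering, so the layers act in series and the equivalent K is the thickness-weighted harmonic mean.
Total thickness L = 13.5 + 10.5 + 13.3 = 37.30 m.
Σ(b_i/K_i) = 13.5/0.000980 + 10.5/0.107 + 13.3/2.63 = 13879 d.
K_eq = L / Σ(b_i/K_i) = 37.30 / 13879 = 0.002688 m/day.
Q = K_eq · A · (Δh/L) = 0.002688 × 1620 × (15.0/37.30) = 1.751 m³/day.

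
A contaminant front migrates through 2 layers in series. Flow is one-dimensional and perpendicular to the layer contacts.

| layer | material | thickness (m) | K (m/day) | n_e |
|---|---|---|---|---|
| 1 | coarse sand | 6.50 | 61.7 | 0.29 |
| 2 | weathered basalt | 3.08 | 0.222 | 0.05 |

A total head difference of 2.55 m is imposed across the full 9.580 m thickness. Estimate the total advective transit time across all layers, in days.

With flow normal to the layers, continuity requires the same specific discharge q through every layer.
Σ(b_i/K_i) = 6.50/61.7 + 3.08/0.222 = 13.98 d.
q = Δh / Σ(b_i/K_i) = 2.55 / 13.98 = 0.1824 m/day.
In each layer the seepage velocity is v_i = q/n_i, so the layer transit time is t_i = b_i·n_i / q:
  layer 1 (coarse sand): t_1 = 6.50 × 0.29 / 0.1824 = 10.33 d
  layer 2 (weathered basalt): t_2 = 3.08 × 0.05 / 0.1824 = 0.8442 d
Total t = Σ t_i = 11.18 days.

11.2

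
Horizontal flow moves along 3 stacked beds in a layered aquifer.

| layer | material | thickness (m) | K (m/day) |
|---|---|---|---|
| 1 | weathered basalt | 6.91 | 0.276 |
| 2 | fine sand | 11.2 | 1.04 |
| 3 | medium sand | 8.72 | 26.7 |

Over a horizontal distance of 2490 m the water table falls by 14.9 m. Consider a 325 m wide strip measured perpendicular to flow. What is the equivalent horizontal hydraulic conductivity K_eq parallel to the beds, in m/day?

9.18

Flow is parallel to layering, so each bed carries its own Darcy discharge and the transmissivities add.
Σ(K_i·b_i) = 0.276×6.91 + 1.04×11.2 + 26.7×8.72 = 246.4 m²/day.
Total thickness b = 26.83 m, so K_eq = Σ(K_i·b_i)/b = 9.183 m/day.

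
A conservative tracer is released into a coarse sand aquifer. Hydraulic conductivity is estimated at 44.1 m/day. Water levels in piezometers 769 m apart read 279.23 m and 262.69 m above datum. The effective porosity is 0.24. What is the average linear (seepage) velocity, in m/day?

3.95

Hydraulic gradient i = (279.23 − 262.69) / 769 = 16.54 / 769 = 0.02151.
Darcy flux q = K · i = 44.10 × 0.02151 = 0.9485 m/day.
Seepage velocity v = q / n_e = 0.9485 / 0.24 = 3.952 m/day.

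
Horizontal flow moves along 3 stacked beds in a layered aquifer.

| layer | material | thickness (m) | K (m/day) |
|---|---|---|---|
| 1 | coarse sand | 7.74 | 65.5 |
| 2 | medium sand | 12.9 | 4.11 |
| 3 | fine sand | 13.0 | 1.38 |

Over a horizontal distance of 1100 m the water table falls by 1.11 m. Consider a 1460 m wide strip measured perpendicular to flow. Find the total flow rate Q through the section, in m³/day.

851

Flow is parallel to layering, so each bed carries its own Darcy discharge and the transmissivities add.
Σ(K_i·b_i) = 65.5×7.74 + 4.11×12.9 + 1.38×13.0 = 577.9 m²/day.
Hydraulic gradient i = Δh / L = 1.11 / 1100 = 0.001009.
Q = Σ(K_i·b_i) · W · i = 577.9 × 1460 × 0.001009 = 851.4 m³/day.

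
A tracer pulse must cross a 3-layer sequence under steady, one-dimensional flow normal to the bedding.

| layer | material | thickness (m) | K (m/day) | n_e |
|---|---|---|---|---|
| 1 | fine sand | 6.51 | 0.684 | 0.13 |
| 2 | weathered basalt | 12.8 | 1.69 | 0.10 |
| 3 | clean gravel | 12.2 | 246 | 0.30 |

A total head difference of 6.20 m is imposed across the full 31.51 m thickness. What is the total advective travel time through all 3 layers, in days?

16.0

With flow normal to the layers, continuity requires the same specific discharge q through every layer.
Σ(b_i/K_i) = 6.51/0.684 + 12.8/1.69 + 12.2/246 = 17.14 d.
q = Δh / Σ(b_i/K_i) = 6.20 / 17.14 = 0.3617 m/day.
In each layer the seepage velocity is v_i = q/n_i, so the layer transit time is t_i = b_i·n_i / q:
  layer 1 (fine sand): t_1 = 6.51 × 0.13 / 0.3617 = 2.340 d
  layer 2 (weathered basalt): t_2 = 12.8 × 0.10 / 0.3617 = 3.539 d
  layer 3 (clean gravel): t_3 = 12.2 × 0.30 / 0.3617 = 10.12 d
Total t = Σ t_i = 16.00 days.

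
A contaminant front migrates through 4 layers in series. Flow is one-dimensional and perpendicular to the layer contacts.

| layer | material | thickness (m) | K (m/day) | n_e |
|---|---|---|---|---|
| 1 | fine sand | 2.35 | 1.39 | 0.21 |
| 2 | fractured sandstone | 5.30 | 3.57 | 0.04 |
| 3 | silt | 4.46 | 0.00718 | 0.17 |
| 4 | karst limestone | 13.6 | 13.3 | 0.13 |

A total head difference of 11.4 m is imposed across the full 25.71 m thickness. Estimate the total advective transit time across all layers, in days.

With flow normal to the layers, continuity requires the same specific discharge q through every layer.
Σ(b_i/K_i) = 2.35/1.39 + 5.30/3.57 + 4.46/0.00718 + 13.6/13.3 = 625.4 d.
q = Δh / Σ(b_i/K_i) = 11.4 / 625.4 = 0.01823 m/day.
In each layer the seepage velocity is v_i = q/n_i, so the layer transit time is t_i = b_i·n_i / q:
  layer 1 (fine sand): t_1 = 2.35 × 0.21 / 0.01823 = 27.07 d
  layer 2 (fractured sandstone): t_2 = 5.30 × 0.04 / 0.01823 = 11.63 d
  layer 3 (silt): t_3 = 4.46 × 0.17 / 0.01823 = 41.59 d
  layer 4 (karst limestone): t_4 = 13.6 × 0.13 / 0.01823 = 96.99 d
Total t = Σ t_i = 177.3 days.

177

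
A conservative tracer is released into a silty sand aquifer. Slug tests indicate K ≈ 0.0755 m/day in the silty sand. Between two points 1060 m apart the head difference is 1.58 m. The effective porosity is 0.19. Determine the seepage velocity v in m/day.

Hydraulic gradient i = Δh / L = 1.58 / 1060 = 0.001491.
Darcy flux q = K · i = 0.07550 × 0.001491 = 0.0001125 m/day.
Seepage velocity v = q / n_e = 0.0001125 / 0.19 = 0.0005923 m/day.

0.000592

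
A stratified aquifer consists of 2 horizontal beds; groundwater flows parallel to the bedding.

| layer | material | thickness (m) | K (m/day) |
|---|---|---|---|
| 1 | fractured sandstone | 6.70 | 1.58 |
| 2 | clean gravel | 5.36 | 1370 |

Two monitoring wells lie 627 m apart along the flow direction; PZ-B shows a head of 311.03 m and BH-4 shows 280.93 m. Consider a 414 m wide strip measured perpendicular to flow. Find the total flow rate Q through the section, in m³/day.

146000

Flow is parallel to layering, so each bed carries its own Darcy discharge and the transmissivities add.
Σ(K_i·b_i) = 1.58×6.70 + 1370×5.36 = 7354 m²/day.
Hydraulic gradient i = (311.03 − 280.93) / 627 = 30.1 / 627 = 0.04801.
Q = Σ(K_i·b_i) · W · i = 7354 × 414 × 0.04801 = 1.462e+05 m³/day.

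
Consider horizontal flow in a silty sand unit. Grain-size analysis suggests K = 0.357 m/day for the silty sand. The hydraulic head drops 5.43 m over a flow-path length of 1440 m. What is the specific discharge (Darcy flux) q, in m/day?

0.00135

Hydraulic gradient i = Δh / L = 5.43 / 1440 = 0.003771.
Specific discharge q = K · i = 0.3570 × 0.003771 = 0.001346 m/day.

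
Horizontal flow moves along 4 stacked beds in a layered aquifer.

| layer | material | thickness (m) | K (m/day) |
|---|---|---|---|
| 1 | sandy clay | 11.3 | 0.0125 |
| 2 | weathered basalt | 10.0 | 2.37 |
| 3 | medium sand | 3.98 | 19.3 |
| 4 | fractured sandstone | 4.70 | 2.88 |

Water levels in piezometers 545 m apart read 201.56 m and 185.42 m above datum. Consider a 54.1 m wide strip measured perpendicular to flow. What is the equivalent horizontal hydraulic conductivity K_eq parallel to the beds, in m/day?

3.81

Flow is parallel to layering, so each bed carries its own Darcy discharge and the transmissivities add.
Σ(K_i·b_i) = 0.0125×11.3 + 2.37×10.0 + 19.3×3.98 + 2.88×4.70 = 114.2 m²/day.
Total thickness b = 29.98 m, so K_eq = Σ(K_i·b_i)/b = 3.809 m/day.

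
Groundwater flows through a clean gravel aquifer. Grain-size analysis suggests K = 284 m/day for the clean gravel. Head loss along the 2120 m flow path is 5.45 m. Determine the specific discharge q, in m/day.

Hydraulic gradient i = Δh / L = 5.45 / 2120 = 0.002571.
Specific discharge q = K · i = 284.0 × 0.002571 = 0.7301 m/day.

0.730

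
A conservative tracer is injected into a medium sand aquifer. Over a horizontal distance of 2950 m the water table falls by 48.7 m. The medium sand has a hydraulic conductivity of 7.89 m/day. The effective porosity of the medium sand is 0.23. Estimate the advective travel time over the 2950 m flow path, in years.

Hydraulic gradient i = Δh / L = 48.7 / 2950 = 0.01651.
Darcy flux q = K · i = 7.890 × 0.01651 = 0.1303 m/day.
Seepage velocity v = q / n_e = 0.1303 / 0.23 = 0.5663 m/day.
Travel time t = L / v = 2950 / 0.5663 = 5209 days = 14.26 years.

14.3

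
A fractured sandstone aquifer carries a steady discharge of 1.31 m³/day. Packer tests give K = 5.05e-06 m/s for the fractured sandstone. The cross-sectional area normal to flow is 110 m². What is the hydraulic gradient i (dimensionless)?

Convert K: 5.05e-06 m/s × 86400 = 0.4363 m/day.
From Q = K·A·i, i = Q / (K·A) = 1.31 / (0.4363 × 110.0) = 0.02729.

0.0273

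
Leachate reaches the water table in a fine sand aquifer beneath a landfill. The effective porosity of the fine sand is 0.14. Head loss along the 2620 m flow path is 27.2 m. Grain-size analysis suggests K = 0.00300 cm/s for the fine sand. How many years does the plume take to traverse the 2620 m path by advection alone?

37.3

Convert K: 0.00300 cm/s × 864 = 2.592 m/day.
Hydraulic gradient i = Δh / L = 27.2 / 2620 = 0.01038.
Darcy flux q = K · i = 2.592 × 0.01038 = 0.02691 m/day.
Seepage velocity v = q / n_e = 0.02691 / 0.14 = 0.1922 m/day.
Travel time t = L / v = 2620 / 0.1922 = 13631 days = 37.32 years.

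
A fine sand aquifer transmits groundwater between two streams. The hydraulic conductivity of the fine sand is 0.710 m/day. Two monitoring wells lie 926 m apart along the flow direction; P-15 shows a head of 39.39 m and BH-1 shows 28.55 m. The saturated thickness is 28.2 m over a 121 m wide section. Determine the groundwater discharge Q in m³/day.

Cross-sectional area A = 121 × 28.2 = 3412 m².
Hydraulic gradient i = (39.39 − 28.55) / 926 = 10.84 / 926 = 0.01171.
Darcy's law: Q = K · A · i = 0.7100 × 3412 × 0.01171 = 28.36 m³/day.

28.4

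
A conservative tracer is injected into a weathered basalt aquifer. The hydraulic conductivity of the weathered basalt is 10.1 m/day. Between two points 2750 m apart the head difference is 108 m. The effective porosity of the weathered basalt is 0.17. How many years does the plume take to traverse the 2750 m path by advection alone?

3.23

Hydraulic gradient i = Δh / L = 108 / 2750 = 0.03927.
Darcy flux q = K · i = 10.10 × 0.03927 = 0.3967 m/day.
Seepage velocity v = q / n_e = 0.3967 / 0.17 = 2.333 m/day.
Travel time t = L / v = 2750 / 2.333 = 1179 days = 3.227 years.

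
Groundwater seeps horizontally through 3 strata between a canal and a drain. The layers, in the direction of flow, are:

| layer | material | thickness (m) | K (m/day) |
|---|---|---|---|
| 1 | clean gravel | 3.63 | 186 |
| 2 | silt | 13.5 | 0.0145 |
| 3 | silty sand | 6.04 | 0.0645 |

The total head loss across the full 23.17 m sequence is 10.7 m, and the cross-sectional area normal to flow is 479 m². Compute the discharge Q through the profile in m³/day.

5.00

Flow is perpendicular to layering, so the layers act in series and the equivalent K is the thickness-weighted harmonic mean.
Total thickness L = 3.63 + 13.5 + 6.04 = 23.17 m.
Σ(b_i/K_i) = 3.63/186 + 13.5/0.0145 + 6.04/0.0645 = 1025 d.
K_eq = L / Σ(b_i/K_i) = 23.17 / 1025 = 0.02261 m/day.
Q = K_eq · A · (Δh/L) = 0.02261 × 479 × (10.7/23.17) = 5.002 m³/day.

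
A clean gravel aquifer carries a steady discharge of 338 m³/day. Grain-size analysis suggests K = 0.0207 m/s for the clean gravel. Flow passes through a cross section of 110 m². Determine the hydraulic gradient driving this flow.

0.00172

Convert K: 0.0207 m/s × 86400 = 1788 m/day.
From Q = K·A·i, i = Q / (K·A) = 338 / (1788 × 110.0) = 0.001718.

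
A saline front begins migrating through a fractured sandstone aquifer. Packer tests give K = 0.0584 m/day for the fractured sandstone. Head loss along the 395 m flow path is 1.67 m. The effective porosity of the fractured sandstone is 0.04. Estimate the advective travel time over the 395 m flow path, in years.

Hydraulic gradient i = Δh / L = 1.67 / 395 = 0.004228.
Darcy flux q = K · i = 0.05840 × 0.004228 = 0.0002469 m/day.
Seepage velocity v = q / n_e = 0.0002469 / 0.04 = 0.006173 m/day.
Travel time t = L / v = 395 / 0.006173 = 63992 days = 175.2 years.

175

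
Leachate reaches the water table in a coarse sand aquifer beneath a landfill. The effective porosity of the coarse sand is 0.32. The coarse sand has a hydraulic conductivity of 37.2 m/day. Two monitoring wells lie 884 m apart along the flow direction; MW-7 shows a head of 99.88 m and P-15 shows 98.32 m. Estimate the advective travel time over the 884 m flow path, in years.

Hydraulic gradient i = (99.88 − 98.32) / 884 = 1.56 / 884 = 0.001765.
Darcy flux q = K · i = 37.20 × 0.001765 = 0.06565 m/day.
Seepage velocity v = q / n_e = 0.06565 / 0.32 = 0.2051 m/day.
Travel time t = L / v = 884 / 0.2051 = 4309 days = 11.80 years.

11.8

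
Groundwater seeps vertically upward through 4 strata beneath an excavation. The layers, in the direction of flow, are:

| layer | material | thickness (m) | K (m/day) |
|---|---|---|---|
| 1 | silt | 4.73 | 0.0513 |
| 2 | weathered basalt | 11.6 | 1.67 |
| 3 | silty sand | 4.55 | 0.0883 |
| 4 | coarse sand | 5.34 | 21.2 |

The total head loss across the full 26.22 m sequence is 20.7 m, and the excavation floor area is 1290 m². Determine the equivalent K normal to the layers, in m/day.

0.174

Flow is perpendicular to layering, so the layers act in series and the equivalent K is the thickness-weighted harmonic mean.
Total thickness L = 4.73 + 11.6 + 4.55 + 5.34 = 26.22 m.
Σ(b_i/K_i) = 4.73/0.0513 + 11.6/1.67 + 4.55/0.0883 + 5.34/21.2 = 150.9 d.
K_eq = L / Σ(b_i/K_i) = 26.22 / 150.9 = 0.1737 m/day.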